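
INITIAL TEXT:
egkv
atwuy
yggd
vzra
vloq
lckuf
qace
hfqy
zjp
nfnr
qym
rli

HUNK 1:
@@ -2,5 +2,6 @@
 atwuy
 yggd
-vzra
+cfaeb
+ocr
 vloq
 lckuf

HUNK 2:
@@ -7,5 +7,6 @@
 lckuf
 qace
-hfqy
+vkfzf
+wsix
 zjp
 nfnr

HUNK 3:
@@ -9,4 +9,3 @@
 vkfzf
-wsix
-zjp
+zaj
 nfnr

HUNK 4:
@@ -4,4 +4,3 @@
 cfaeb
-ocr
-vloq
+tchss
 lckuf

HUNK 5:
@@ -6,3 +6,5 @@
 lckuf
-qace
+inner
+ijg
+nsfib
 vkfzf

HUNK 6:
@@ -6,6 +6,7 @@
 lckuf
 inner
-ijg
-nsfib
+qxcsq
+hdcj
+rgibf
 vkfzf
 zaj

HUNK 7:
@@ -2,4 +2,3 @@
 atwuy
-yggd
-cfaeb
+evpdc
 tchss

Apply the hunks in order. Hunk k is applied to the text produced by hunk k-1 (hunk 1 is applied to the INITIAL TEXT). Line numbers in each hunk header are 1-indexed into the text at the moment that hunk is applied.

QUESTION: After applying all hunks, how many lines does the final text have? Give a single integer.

Answer: 14

Derivation:
Hunk 1: at line 2 remove [vzra] add [cfaeb,ocr] -> 13 lines: egkv atwuy yggd cfaeb ocr vloq lckuf qace hfqy zjp nfnr qym rli
Hunk 2: at line 7 remove [hfqy] add [vkfzf,wsix] -> 14 lines: egkv atwuy yggd cfaeb ocr vloq lckuf qace vkfzf wsix zjp nfnr qym rli
Hunk 3: at line 9 remove [wsix,zjp] add [zaj] -> 13 lines: egkv atwuy yggd cfaeb ocr vloq lckuf qace vkfzf zaj nfnr qym rli
Hunk 4: at line 4 remove [ocr,vloq] add [tchss] -> 12 lines: egkv atwuy yggd cfaeb tchss lckuf qace vkfzf zaj nfnr qym rli
Hunk 5: at line 6 remove [qace] add [inner,ijg,nsfib] -> 14 lines: egkv atwuy yggd cfaeb tchss lckuf inner ijg nsfib vkfzf zaj nfnr qym rli
Hunk 6: at line 6 remove [ijg,nsfib] add [qxcsq,hdcj,rgibf] -> 15 lines: egkv atwuy yggd cfaeb tchss lckuf inner qxcsq hdcj rgibf vkfzf zaj nfnr qym rli
Hunk 7: at line 2 remove [yggd,cfaeb] add [evpdc] -> 14 lines: egkv atwuy evpdc tchss lckuf inner qxcsq hdcj rgibf vkfzf zaj nfnr qym rli
Final line count: 14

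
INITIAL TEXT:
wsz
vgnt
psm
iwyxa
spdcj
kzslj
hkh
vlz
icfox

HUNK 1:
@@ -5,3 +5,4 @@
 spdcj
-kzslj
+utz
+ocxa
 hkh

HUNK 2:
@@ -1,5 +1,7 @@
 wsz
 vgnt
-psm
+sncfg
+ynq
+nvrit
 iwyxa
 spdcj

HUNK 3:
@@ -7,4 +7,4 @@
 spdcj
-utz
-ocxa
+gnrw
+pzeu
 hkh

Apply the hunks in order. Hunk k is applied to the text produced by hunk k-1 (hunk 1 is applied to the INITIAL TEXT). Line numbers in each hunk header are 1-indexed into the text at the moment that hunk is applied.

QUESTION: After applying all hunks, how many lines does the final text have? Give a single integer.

Answer: 12

Derivation:
Hunk 1: at line 5 remove [kzslj] add [utz,ocxa] -> 10 lines: wsz vgnt psm iwyxa spdcj utz ocxa hkh vlz icfox
Hunk 2: at line 1 remove [psm] add [sncfg,ynq,nvrit] -> 12 lines: wsz vgnt sncfg ynq nvrit iwyxa spdcj utz ocxa hkh vlz icfox
Hunk 3: at line 7 remove [utz,ocxa] add [gnrw,pzeu] -> 12 lines: wsz vgnt sncfg ynq nvrit iwyxa spdcj gnrw pzeu hkh vlz icfox
Final line count: 12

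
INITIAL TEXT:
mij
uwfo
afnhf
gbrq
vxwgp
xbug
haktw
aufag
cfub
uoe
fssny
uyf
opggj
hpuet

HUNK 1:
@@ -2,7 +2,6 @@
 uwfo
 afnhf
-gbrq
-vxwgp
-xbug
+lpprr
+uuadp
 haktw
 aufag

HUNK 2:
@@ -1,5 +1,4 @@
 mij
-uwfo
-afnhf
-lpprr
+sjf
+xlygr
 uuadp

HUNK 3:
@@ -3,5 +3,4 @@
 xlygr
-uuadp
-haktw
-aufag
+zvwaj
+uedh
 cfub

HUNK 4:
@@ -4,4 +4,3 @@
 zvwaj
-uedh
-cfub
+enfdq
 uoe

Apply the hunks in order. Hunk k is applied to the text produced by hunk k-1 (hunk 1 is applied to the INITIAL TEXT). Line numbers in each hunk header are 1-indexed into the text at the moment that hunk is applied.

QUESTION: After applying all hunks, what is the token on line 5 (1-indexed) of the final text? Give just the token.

Answer: enfdq

Derivation:
Hunk 1: at line 2 remove [gbrq,vxwgp,xbug] add [lpprr,uuadp] -> 13 lines: mij uwfo afnhf lpprr uuadp haktw aufag cfub uoe fssny uyf opggj hpuet
Hunk 2: at line 1 remove [uwfo,afnhf,lpprr] add [sjf,xlygr] -> 12 lines: mij sjf xlygr uuadp haktw aufag cfub uoe fssny uyf opggj hpuet
Hunk 3: at line 3 remove [uuadp,haktw,aufag] add [zvwaj,uedh] -> 11 lines: mij sjf xlygr zvwaj uedh cfub uoe fssny uyf opggj hpuet
Hunk 4: at line 4 remove [uedh,cfub] add [enfdq] -> 10 lines: mij sjf xlygr zvwaj enfdq uoe fssny uyf opggj hpuet
Final line 5: enfdq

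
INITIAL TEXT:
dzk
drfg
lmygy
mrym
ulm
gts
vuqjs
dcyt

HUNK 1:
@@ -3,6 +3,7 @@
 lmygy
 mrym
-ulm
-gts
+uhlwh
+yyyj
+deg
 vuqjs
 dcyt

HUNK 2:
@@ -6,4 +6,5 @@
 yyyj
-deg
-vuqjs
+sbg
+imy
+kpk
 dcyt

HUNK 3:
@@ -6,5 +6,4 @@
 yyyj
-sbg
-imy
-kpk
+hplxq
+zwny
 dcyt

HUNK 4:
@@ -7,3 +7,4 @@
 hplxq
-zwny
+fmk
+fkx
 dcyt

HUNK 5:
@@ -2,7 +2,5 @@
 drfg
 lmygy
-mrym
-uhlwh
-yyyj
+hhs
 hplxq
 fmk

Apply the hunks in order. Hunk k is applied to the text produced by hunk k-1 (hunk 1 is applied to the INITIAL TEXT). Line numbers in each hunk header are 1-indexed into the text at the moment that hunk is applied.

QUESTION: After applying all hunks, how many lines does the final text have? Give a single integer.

Answer: 8

Derivation:
Hunk 1: at line 3 remove [ulm,gts] add [uhlwh,yyyj,deg] -> 9 lines: dzk drfg lmygy mrym uhlwh yyyj deg vuqjs dcyt
Hunk 2: at line 6 remove [deg,vuqjs] add [sbg,imy,kpk] -> 10 lines: dzk drfg lmygy mrym uhlwh yyyj sbg imy kpk dcyt
Hunk 3: at line 6 remove [sbg,imy,kpk] add [hplxq,zwny] -> 9 lines: dzk drfg lmygy mrym uhlwh yyyj hplxq zwny dcyt
Hunk 4: at line 7 remove [zwny] add [fmk,fkx] -> 10 lines: dzk drfg lmygy mrym uhlwh yyyj hplxq fmk fkx dcyt
Hunk 5: at line 2 remove [mrym,uhlwh,yyyj] add [hhs] -> 8 lines: dzk drfg lmygy hhs hplxq fmk fkx dcyt
Final line count: 8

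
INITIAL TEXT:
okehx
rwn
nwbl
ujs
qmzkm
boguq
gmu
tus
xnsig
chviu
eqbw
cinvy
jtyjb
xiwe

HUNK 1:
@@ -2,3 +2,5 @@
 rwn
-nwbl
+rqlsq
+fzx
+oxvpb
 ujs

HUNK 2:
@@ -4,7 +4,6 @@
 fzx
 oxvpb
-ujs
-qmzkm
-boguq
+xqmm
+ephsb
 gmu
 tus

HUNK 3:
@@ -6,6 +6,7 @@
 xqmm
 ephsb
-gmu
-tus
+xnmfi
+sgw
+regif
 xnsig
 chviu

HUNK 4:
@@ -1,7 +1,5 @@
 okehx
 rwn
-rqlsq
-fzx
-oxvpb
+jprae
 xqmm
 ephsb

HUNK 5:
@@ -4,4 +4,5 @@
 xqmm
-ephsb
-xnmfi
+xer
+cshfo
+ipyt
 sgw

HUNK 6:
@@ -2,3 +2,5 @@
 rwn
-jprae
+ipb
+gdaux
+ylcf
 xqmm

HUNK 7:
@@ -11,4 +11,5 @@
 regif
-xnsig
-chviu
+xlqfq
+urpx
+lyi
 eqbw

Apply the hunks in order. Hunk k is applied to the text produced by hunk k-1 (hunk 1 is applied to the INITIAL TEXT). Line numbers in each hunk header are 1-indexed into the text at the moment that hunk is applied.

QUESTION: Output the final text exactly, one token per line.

Hunk 1: at line 2 remove [nwbl] add [rqlsq,fzx,oxvpb] -> 16 lines: okehx rwn rqlsq fzx oxvpb ujs qmzkm boguq gmu tus xnsig chviu eqbw cinvy jtyjb xiwe
Hunk 2: at line 4 remove [ujs,qmzkm,boguq] add [xqmm,ephsb] -> 15 lines: okehx rwn rqlsq fzx oxvpb xqmm ephsb gmu tus xnsig chviu eqbw cinvy jtyjb xiwe
Hunk 3: at line 6 remove [gmu,tus] add [xnmfi,sgw,regif] -> 16 lines: okehx rwn rqlsq fzx oxvpb xqmm ephsb xnmfi sgw regif xnsig chviu eqbw cinvy jtyjb xiwe
Hunk 4: at line 1 remove [rqlsq,fzx,oxvpb] add [jprae] -> 14 lines: okehx rwn jprae xqmm ephsb xnmfi sgw regif xnsig chviu eqbw cinvy jtyjb xiwe
Hunk 5: at line 4 remove [ephsb,xnmfi] add [xer,cshfo,ipyt] -> 15 lines: okehx rwn jprae xqmm xer cshfo ipyt sgw regif xnsig chviu eqbw cinvy jtyjb xiwe
Hunk 6: at line 2 remove [jprae] add [ipb,gdaux,ylcf] -> 17 lines: okehx rwn ipb gdaux ylcf xqmm xer cshfo ipyt sgw regif xnsig chviu eqbw cinvy jtyjb xiwe
Hunk 7: at line 11 remove [xnsig,chviu] add [xlqfq,urpx,lyi] -> 18 lines: okehx rwn ipb gdaux ylcf xqmm xer cshfo ipyt sgw regif xlqfq urpx lyi eqbw cinvy jtyjb xiwe

Answer: okehx
rwn
ipb
gdaux
ylcf
xqmm
xer
cshfo
ipyt
sgw
regif
xlqfq
urpx
lyi
eqbw
cinvy
jtyjb
xiwe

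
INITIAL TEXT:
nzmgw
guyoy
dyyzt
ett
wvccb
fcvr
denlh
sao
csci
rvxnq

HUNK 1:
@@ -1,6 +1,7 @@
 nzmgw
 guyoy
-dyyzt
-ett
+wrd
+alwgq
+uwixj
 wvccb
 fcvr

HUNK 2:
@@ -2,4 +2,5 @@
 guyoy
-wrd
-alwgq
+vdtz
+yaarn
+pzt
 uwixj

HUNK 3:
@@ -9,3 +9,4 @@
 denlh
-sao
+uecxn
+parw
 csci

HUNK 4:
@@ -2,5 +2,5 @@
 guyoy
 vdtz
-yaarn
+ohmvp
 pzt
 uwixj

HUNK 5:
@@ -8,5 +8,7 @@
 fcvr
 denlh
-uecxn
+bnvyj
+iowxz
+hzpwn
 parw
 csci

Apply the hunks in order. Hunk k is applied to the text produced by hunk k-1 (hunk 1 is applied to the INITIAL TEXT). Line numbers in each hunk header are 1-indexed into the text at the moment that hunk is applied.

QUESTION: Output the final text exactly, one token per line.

Hunk 1: at line 1 remove [dyyzt,ett] add [wrd,alwgq,uwixj] -> 11 lines: nzmgw guyoy wrd alwgq uwixj wvccb fcvr denlh sao csci rvxnq
Hunk 2: at line 2 remove [wrd,alwgq] add [vdtz,yaarn,pzt] -> 12 lines: nzmgw guyoy vdtz yaarn pzt uwixj wvccb fcvr denlh sao csci rvxnq
Hunk 3: at line 9 remove [sao] add [uecxn,parw] -> 13 lines: nzmgw guyoy vdtz yaarn pzt uwixj wvccb fcvr denlh uecxn parw csci rvxnq
Hunk 4: at line 2 remove [yaarn] add [ohmvp] -> 13 lines: nzmgw guyoy vdtz ohmvp pzt uwixj wvccb fcvr denlh uecxn parw csci rvxnq
Hunk 5: at line 8 remove [uecxn] add [bnvyj,iowxz,hzpwn] -> 15 lines: nzmgw guyoy vdtz ohmvp pzt uwixj wvccb fcvr denlh bnvyj iowxz hzpwn parw csci rvxnq

Answer: nzmgw
guyoy
vdtz
ohmvp
pzt
uwixj
wvccb
fcvr
denlh
bnvyj
iowxz
hzpwn
parw
csci
rvxnq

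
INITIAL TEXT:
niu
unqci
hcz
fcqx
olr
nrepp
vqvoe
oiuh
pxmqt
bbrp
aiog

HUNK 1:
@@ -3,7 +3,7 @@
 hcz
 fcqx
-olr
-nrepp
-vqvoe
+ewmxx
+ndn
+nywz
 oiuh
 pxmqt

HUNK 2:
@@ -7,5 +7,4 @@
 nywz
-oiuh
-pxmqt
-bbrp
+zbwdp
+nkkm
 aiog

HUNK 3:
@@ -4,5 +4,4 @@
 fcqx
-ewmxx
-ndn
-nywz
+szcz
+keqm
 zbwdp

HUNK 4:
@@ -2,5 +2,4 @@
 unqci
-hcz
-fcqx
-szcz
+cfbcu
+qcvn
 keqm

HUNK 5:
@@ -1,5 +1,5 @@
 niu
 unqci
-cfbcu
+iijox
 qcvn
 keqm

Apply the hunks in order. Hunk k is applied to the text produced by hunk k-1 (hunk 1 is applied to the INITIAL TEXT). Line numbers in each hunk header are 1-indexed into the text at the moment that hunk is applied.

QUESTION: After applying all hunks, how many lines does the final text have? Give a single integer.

Answer: 8

Derivation:
Hunk 1: at line 3 remove [olr,nrepp,vqvoe] add [ewmxx,ndn,nywz] -> 11 lines: niu unqci hcz fcqx ewmxx ndn nywz oiuh pxmqt bbrp aiog
Hunk 2: at line 7 remove [oiuh,pxmqt,bbrp] add [zbwdp,nkkm] -> 10 lines: niu unqci hcz fcqx ewmxx ndn nywz zbwdp nkkm aiog
Hunk 3: at line 4 remove [ewmxx,ndn,nywz] add [szcz,keqm] -> 9 lines: niu unqci hcz fcqx szcz keqm zbwdp nkkm aiog
Hunk 4: at line 2 remove [hcz,fcqx,szcz] add [cfbcu,qcvn] -> 8 lines: niu unqci cfbcu qcvn keqm zbwdp nkkm aiog
Hunk 5: at line 1 remove [cfbcu] add [iijox] -> 8 lines: niu unqci iijox qcvn keqm zbwdp nkkm aiog
Final line count: 8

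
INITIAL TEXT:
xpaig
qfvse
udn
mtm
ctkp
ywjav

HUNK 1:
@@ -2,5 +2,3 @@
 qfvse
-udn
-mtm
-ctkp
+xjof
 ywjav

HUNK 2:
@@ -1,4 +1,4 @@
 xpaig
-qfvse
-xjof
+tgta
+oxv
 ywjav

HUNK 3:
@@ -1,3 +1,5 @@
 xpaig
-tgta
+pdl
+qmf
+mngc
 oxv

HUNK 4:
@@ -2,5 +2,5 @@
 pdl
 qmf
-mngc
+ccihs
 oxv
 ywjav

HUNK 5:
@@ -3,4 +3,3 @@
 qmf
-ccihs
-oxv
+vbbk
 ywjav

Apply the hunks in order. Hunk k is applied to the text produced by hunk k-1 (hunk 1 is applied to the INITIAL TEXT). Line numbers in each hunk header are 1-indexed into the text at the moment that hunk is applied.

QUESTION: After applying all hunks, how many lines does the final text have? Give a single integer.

Hunk 1: at line 2 remove [udn,mtm,ctkp] add [xjof] -> 4 lines: xpaig qfvse xjof ywjav
Hunk 2: at line 1 remove [qfvse,xjof] add [tgta,oxv] -> 4 lines: xpaig tgta oxv ywjav
Hunk 3: at line 1 remove [tgta] add [pdl,qmf,mngc] -> 6 lines: xpaig pdl qmf mngc oxv ywjav
Hunk 4: at line 2 remove [mngc] add [ccihs] -> 6 lines: xpaig pdl qmf ccihs oxv ywjav
Hunk 5: at line 3 remove [ccihs,oxv] add [vbbk] -> 5 lines: xpaig pdl qmf vbbk ywjav
Final line count: 5

Answer: 5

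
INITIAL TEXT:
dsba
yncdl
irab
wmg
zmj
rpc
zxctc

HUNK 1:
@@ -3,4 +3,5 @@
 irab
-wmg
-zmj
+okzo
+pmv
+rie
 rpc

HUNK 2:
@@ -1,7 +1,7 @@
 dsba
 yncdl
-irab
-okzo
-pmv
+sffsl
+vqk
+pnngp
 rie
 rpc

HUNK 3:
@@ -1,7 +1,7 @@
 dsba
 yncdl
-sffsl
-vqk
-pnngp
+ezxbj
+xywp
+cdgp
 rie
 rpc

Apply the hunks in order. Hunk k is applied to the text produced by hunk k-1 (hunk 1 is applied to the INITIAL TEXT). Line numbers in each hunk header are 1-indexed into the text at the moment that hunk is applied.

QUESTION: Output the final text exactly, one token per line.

Hunk 1: at line 3 remove [wmg,zmj] add [okzo,pmv,rie] -> 8 lines: dsba yncdl irab okzo pmv rie rpc zxctc
Hunk 2: at line 1 remove [irab,okzo,pmv] add [sffsl,vqk,pnngp] -> 8 lines: dsba yncdl sffsl vqk pnngp rie rpc zxctc
Hunk 3: at line 1 remove [sffsl,vqk,pnngp] add [ezxbj,xywp,cdgp] -> 8 lines: dsba yncdl ezxbj xywp cdgp rie rpc zxctc

Answer: dsba
yncdl
ezxbj
xywp
cdgp
rie
rpc
zxctc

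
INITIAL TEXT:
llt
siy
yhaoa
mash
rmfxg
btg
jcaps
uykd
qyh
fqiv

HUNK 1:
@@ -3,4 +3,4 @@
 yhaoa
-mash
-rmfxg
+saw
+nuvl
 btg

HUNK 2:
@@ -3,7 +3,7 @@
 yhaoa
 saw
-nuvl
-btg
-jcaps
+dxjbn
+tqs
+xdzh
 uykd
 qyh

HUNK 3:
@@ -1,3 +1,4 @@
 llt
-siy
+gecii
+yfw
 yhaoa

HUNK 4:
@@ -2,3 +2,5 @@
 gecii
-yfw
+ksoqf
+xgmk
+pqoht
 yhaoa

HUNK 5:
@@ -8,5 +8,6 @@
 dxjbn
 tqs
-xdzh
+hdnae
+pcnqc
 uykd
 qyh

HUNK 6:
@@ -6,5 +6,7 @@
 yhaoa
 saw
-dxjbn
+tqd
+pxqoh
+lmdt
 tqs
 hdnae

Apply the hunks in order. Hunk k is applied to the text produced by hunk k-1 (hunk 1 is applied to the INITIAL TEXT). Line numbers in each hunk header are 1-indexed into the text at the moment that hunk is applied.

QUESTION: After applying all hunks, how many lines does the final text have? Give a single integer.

Answer: 16

Derivation:
Hunk 1: at line 3 remove [mash,rmfxg] add [saw,nuvl] -> 10 lines: llt siy yhaoa saw nuvl btg jcaps uykd qyh fqiv
Hunk 2: at line 3 remove [nuvl,btg,jcaps] add [dxjbn,tqs,xdzh] -> 10 lines: llt siy yhaoa saw dxjbn tqs xdzh uykd qyh fqiv
Hunk 3: at line 1 remove [siy] add [gecii,yfw] -> 11 lines: llt gecii yfw yhaoa saw dxjbn tqs xdzh uykd qyh fqiv
Hunk 4: at line 2 remove [yfw] add [ksoqf,xgmk,pqoht] -> 13 lines: llt gecii ksoqf xgmk pqoht yhaoa saw dxjbn tqs xdzh uykd qyh fqiv
Hunk 5: at line 8 remove [xdzh] add [hdnae,pcnqc] -> 14 lines: llt gecii ksoqf xgmk pqoht yhaoa saw dxjbn tqs hdnae pcnqc uykd qyh fqiv
Hunk 6: at line 6 remove [dxjbn] add [tqd,pxqoh,lmdt] -> 16 lines: llt gecii ksoqf xgmk pqoht yhaoa saw tqd pxqoh lmdt tqs hdnae pcnqc uykd qyh fqiv
Final line count: 16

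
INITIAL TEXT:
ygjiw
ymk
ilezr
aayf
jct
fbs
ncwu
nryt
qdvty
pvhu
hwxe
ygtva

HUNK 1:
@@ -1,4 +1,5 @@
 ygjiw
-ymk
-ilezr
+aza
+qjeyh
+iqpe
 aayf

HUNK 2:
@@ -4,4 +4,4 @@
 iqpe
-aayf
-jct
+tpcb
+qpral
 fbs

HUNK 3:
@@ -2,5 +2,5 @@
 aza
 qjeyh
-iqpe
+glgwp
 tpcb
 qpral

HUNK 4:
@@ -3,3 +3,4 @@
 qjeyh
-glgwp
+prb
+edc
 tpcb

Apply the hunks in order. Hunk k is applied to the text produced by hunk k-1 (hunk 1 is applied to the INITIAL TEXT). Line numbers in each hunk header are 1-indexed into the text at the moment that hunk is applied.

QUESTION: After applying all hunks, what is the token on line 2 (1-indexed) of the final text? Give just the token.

Answer: aza

Derivation:
Hunk 1: at line 1 remove [ymk,ilezr] add [aza,qjeyh,iqpe] -> 13 lines: ygjiw aza qjeyh iqpe aayf jct fbs ncwu nryt qdvty pvhu hwxe ygtva
Hunk 2: at line 4 remove [aayf,jct] add [tpcb,qpral] -> 13 lines: ygjiw aza qjeyh iqpe tpcb qpral fbs ncwu nryt qdvty pvhu hwxe ygtva
Hunk 3: at line 2 remove [iqpe] add [glgwp] -> 13 lines: ygjiw aza qjeyh glgwp tpcb qpral fbs ncwu nryt qdvty pvhu hwxe ygtva
Hunk 4: at line 3 remove [glgwp] add [prb,edc] -> 14 lines: ygjiw aza qjeyh prb edc tpcb qpral fbs ncwu nryt qdvty pvhu hwxe ygtva
Final line 2: aza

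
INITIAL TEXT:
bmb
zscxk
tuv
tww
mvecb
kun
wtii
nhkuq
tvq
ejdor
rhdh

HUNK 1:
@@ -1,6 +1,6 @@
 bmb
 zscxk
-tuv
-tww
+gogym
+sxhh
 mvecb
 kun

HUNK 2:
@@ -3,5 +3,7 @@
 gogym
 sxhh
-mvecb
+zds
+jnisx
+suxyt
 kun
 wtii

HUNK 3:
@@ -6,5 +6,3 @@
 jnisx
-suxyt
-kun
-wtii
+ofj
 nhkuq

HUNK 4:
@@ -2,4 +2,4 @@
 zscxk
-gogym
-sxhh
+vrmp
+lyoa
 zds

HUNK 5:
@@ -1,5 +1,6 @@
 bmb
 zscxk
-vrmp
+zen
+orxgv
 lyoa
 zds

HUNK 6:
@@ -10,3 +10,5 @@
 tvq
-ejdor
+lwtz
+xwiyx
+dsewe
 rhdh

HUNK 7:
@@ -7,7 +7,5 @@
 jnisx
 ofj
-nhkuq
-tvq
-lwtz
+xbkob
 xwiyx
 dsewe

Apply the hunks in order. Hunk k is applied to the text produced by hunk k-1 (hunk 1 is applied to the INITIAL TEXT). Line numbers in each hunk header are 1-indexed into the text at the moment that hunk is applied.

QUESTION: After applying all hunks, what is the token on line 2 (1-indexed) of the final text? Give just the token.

Answer: zscxk

Derivation:
Hunk 1: at line 1 remove [tuv,tww] add [gogym,sxhh] -> 11 lines: bmb zscxk gogym sxhh mvecb kun wtii nhkuq tvq ejdor rhdh
Hunk 2: at line 3 remove [mvecb] add [zds,jnisx,suxyt] -> 13 lines: bmb zscxk gogym sxhh zds jnisx suxyt kun wtii nhkuq tvq ejdor rhdh
Hunk 3: at line 6 remove [suxyt,kun,wtii] add [ofj] -> 11 lines: bmb zscxk gogym sxhh zds jnisx ofj nhkuq tvq ejdor rhdh
Hunk 4: at line 2 remove [gogym,sxhh] add [vrmp,lyoa] -> 11 lines: bmb zscxk vrmp lyoa zds jnisx ofj nhkuq tvq ejdor rhdh
Hunk 5: at line 1 remove [vrmp] add [zen,orxgv] -> 12 lines: bmb zscxk zen orxgv lyoa zds jnisx ofj nhkuq tvq ejdor rhdh
Hunk 6: at line 10 remove [ejdor] add [lwtz,xwiyx,dsewe] -> 14 lines: bmb zscxk zen orxgv lyoa zds jnisx ofj nhkuq tvq lwtz xwiyx dsewe rhdh
Hunk 7: at line 7 remove [nhkuq,tvq,lwtz] add [xbkob] -> 12 lines: bmb zscxk zen orxgv lyoa zds jnisx ofj xbkob xwiyx dsewe rhdh
Final line 2: zscxk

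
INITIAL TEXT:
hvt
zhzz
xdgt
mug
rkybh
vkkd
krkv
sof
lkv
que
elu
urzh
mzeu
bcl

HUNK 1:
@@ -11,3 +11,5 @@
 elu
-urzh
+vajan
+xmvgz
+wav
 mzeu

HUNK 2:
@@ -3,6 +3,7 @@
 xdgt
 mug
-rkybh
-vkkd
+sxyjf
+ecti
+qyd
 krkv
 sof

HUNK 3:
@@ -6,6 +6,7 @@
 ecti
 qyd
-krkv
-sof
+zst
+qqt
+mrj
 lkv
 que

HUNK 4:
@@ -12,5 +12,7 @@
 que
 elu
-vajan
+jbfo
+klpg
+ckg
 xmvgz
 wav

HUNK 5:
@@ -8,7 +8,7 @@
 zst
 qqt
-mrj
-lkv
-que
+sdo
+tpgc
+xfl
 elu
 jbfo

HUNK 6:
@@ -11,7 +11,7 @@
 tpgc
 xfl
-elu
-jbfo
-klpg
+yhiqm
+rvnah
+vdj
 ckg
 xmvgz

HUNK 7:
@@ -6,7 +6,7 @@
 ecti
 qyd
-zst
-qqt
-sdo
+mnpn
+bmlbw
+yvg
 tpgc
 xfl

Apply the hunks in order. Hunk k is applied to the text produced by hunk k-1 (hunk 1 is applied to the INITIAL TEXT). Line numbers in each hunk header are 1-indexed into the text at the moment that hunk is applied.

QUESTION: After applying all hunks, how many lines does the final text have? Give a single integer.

Answer: 20

Derivation:
Hunk 1: at line 11 remove [urzh] add [vajan,xmvgz,wav] -> 16 lines: hvt zhzz xdgt mug rkybh vkkd krkv sof lkv que elu vajan xmvgz wav mzeu bcl
Hunk 2: at line 3 remove [rkybh,vkkd] add [sxyjf,ecti,qyd] -> 17 lines: hvt zhzz xdgt mug sxyjf ecti qyd krkv sof lkv que elu vajan xmvgz wav mzeu bcl
Hunk 3: at line 6 remove [krkv,sof] add [zst,qqt,mrj] -> 18 lines: hvt zhzz xdgt mug sxyjf ecti qyd zst qqt mrj lkv que elu vajan xmvgz wav mzeu bcl
Hunk 4: at line 12 remove [vajan] add [jbfo,klpg,ckg] -> 20 lines: hvt zhzz xdgt mug sxyjf ecti qyd zst qqt mrj lkv que elu jbfo klpg ckg xmvgz wav mzeu bcl
Hunk 5: at line 8 remove [mrj,lkv,que] add [sdo,tpgc,xfl] -> 20 lines: hvt zhzz xdgt mug sxyjf ecti qyd zst qqt sdo tpgc xfl elu jbfo klpg ckg xmvgz wav mzeu bcl
Hunk 6: at line 11 remove [elu,jbfo,klpg] add [yhiqm,rvnah,vdj] -> 20 lines: hvt zhzz xdgt mug sxyjf ecti qyd zst qqt sdo tpgc xfl yhiqm rvnah vdj ckg xmvgz wav mzeu bcl
Hunk 7: at line 6 remove [zst,qqt,sdo] add [mnpn,bmlbw,yvg] -> 20 lines: hvt zhzz xdgt mug sxyjf ecti qyd mnpn bmlbw yvg tpgc xfl yhiqm rvnah vdj ckg xmvgz wav mzeu bcl
Final line count: 20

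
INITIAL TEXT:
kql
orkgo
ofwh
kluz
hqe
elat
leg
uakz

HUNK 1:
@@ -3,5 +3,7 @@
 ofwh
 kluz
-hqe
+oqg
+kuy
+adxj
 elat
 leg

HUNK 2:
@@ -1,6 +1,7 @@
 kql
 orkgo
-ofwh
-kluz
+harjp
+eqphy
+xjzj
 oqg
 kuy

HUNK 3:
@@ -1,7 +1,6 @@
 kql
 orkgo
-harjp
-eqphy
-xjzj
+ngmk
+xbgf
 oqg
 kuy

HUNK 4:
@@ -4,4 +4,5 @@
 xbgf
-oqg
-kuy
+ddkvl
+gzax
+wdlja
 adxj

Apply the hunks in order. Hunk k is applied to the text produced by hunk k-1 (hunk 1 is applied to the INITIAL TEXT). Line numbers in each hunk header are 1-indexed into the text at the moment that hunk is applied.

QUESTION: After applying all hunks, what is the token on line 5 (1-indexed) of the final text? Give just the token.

Hunk 1: at line 3 remove [hqe] add [oqg,kuy,adxj] -> 10 lines: kql orkgo ofwh kluz oqg kuy adxj elat leg uakz
Hunk 2: at line 1 remove [ofwh,kluz] add [harjp,eqphy,xjzj] -> 11 lines: kql orkgo harjp eqphy xjzj oqg kuy adxj elat leg uakz
Hunk 3: at line 1 remove [harjp,eqphy,xjzj] add [ngmk,xbgf] -> 10 lines: kql orkgo ngmk xbgf oqg kuy adxj elat leg uakz
Hunk 4: at line 4 remove [oqg,kuy] add [ddkvl,gzax,wdlja] -> 11 lines: kql orkgo ngmk xbgf ddkvl gzax wdlja adxj elat leg uakz
Final line 5: ddkvl

Answer: ddkvl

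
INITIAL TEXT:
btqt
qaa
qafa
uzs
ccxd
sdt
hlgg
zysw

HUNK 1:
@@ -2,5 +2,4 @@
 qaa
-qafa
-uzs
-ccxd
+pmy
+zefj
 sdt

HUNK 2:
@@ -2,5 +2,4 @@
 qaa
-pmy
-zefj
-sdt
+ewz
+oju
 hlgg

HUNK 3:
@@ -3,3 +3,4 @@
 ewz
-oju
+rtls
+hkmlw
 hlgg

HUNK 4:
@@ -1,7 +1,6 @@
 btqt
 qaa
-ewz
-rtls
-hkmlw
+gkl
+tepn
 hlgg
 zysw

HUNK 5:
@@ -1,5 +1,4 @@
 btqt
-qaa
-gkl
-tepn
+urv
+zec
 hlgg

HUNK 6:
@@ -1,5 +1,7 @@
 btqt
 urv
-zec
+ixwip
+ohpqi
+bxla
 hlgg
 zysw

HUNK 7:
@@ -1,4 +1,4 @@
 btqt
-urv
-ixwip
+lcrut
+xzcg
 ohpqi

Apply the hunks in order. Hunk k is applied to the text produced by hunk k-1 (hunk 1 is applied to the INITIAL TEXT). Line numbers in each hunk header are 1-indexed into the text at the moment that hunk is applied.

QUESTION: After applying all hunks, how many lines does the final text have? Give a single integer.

Hunk 1: at line 2 remove [qafa,uzs,ccxd] add [pmy,zefj] -> 7 lines: btqt qaa pmy zefj sdt hlgg zysw
Hunk 2: at line 2 remove [pmy,zefj,sdt] add [ewz,oju] -> 6 lines: btqt qaa ewz oju hlgg zysw
Hunk 3: at line 3 remove [oju] add [rtls,hkmlw] -> 7 lines: btqt qaa ewz rtls hkmlw hlgg zysw
Hunk 4: at line 1 remove [ewz,rtls,hkmlw] add [gkl,tepn] -> 6 lines: btqt qaa gkl tepn hlgg zysw
Hunk 5: at line 1 remove [qaa,gkl,tepn] add [urv,zec] -> 5 lines: btqt urv zec hlgg zysw
Hunk 6: at line 1 remove [zec] add [ixwip,ohpqi,bxla] -> 7 lines: btqt urv ixwip ohpqi bxla hlgg zysw
Hunk 7: at line 1 remove [urv,ixwip] add [lcrut,xzcg] -> 7 lines: btqt lcrut xzcg ohpqi bxla hlgg zysw
Final line count: 7

Answer: 7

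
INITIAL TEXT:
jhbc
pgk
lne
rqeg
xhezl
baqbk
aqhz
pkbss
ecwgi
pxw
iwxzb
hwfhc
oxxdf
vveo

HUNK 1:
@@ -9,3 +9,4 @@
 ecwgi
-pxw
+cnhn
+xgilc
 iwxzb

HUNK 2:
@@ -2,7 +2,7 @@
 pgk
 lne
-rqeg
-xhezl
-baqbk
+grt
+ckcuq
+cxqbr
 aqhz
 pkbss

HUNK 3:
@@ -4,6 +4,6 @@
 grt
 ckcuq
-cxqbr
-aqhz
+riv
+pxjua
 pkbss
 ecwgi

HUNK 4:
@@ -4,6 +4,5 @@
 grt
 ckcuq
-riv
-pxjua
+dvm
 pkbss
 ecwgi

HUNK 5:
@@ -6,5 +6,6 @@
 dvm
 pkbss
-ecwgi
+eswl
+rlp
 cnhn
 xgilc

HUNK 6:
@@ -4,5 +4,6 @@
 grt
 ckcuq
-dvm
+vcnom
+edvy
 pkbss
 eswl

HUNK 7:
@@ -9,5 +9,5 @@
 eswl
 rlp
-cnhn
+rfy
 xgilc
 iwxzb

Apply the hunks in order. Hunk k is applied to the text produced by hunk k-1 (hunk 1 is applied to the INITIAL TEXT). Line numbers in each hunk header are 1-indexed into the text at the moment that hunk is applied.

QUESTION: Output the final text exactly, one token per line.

Answer: jhbc
pgk
lne
grt
ckcuq
vcnom
edvy
pkbss
eswl
rlp
rfy
xgilc
iwxzb
hwfhc
oxxdf
vveo

Derivation:
Hunk 1: at line 9 remove [pxw] add [cnhn,xgilc] -> 15 lines: jhbc pgk lne rqeg xhezl baqbk aqhz pkbss ecwgi cnhn xgilc iwxzb hwfhc oxxdf vveo
Hunk 2: at line 2 remove [rqeg,xhezl,baqbk] add [grt,ckcuq,cxqbr] -> 15 lines: jhbc pgk lne grt ckcuq cxqbr aqhz pkbss ecwgi cnhn xgilc iwxzb hwfhc oxxdf vveo
Hunk 3: at line 4 remove [cxqbr,aqhz] add [riv,pxjua] -> 15 lines: jhbc pgk lne grt ckcuq riv pxjua pkbss ecwgi cnhn xgilc iwxzb hwfhc oxxdf vveo
Hunk 4: at line 4 remove [riv,pxjua] add [dvm] -> 14 lines: jhbc pgk lne grt ckcuq dvm pkbss ecwgi cnhn xgilc iwxzb hwfhc oxxdf vveo
Hunk 5: at line 6 remove [ecwgi] add [eswl,rlp] -> 15 lines: jhbc pgk lne grt ckcuq dvm pkbss eswl rlp cnhn xgilc iwxzb hwfhc oxxdf vveo
Hunk 6: at line 4 remove [dvm] add [vcnom,edvy] -> 16 lines: jhbc pgk lne grt ckcuq vcnom edvy pkbss eswl rlp cnhn xgilc iwxzb hwfhc oxxdf vveo
Hunk 7: at line 9 remove [cnhn] add [rfy] -> 16 lines: jhbc pgk lne grt ckcuq vcnom edvy pkbss eswl rlp rfy xgilc iwxzb hwfhc oxxdf vveo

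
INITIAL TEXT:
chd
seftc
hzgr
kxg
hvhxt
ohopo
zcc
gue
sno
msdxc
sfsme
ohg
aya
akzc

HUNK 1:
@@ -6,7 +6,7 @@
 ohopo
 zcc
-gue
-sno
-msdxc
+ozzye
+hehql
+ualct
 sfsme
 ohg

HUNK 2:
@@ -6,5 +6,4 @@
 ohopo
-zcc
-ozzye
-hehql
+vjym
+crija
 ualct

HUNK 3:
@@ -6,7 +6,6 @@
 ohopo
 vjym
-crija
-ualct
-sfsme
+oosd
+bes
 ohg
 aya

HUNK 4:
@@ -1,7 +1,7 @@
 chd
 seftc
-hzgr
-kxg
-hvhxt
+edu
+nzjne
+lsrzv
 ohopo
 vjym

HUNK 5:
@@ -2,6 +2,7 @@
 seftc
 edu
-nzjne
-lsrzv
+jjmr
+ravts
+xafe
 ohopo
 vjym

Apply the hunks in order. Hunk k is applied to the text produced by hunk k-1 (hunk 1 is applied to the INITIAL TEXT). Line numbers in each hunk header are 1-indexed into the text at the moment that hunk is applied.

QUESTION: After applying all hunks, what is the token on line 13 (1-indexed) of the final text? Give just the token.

Answer: akzc

Derivation:
Hunk 1: at line 6 remove [gue,sno,msdxc] add [ozzye,hehql,ualct] -> 14 lines: chd seftc hzgr kxg hvhxt ohopo zcc ozzye hehql ualct sfsme ohg aya akzc
Hunk 2: at line 6 remove [zcc,ozzye,hehql] add [vjym,crija] -> 13 lines: chd seftc hzgr kxg hvhxt ohopo vjym crija ualct sfsme ohg aya akzc
Hunk 3: at line 6 remove [crija,ualct,sfsme] add [oosd,bes] -> 12 lines: chd seftc hzgr kxg hvhxt ohopo vjym oosd bes ohg aya akzc
Hunk 4: at line 1 remove [hzgr,kxg,hvhxt] add [edu,nzjne,lsrzv] -> 12 lines: chd seftc edu nzjne lsrzv ohopo vjym oosd bes ohg aya akzc
Hunk 5: at line 2 remove [nzjne,lsrzv] add [jjmr,ravts,xafe] -> 13 lines: chd seftc edu jjmr ravts xafe ohopo vjym oosd bes ohg aya akzc
Final line 13: akzc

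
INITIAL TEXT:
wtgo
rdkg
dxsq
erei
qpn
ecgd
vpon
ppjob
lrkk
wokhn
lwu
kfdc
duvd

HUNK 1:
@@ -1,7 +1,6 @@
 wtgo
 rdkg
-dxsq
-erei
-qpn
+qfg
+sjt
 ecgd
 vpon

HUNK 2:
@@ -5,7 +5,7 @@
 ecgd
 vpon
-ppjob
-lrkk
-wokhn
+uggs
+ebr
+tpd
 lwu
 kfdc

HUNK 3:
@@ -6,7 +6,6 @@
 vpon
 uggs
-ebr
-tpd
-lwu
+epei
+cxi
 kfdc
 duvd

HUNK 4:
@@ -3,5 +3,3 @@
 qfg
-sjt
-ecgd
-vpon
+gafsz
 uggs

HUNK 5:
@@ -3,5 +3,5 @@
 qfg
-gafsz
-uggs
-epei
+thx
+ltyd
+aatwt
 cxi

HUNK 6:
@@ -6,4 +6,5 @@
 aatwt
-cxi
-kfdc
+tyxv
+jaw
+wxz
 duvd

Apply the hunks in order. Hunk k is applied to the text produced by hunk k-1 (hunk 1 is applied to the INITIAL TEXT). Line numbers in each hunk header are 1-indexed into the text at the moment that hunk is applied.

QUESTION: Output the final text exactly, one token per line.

Answer: wtgo
rdkg
qfg
thx
ltyd
aatwt
tyxv
jaw
wxz
duvd

Derivation:
Hunk 1: at line 1 remove [dxsq,erei,qpn] add [qfg,sjt] -> 12 lines: wtgo rdkg qfg sjt ecgd vpon ppjob lrkk wokhn lwu kfdc duvd
Hunk 2: at line 5 remove [ppjob,lrkk,wokhn] add [uggs,ebr,tpd] -> 12 lines: wtgo rdkg qfg sjt ecgd vpon uggs ebr tpd lwu kfdc duvd
Hunk 3: at line 6 remove [ebr,tpd,lwu] add [epei,cxi] -> 11 lines: wtgo rdkg qfg sjt ecgd vpon uggs epei cxi kfdc duvd
Hunk 4: at line 3 remove [sjt,ecgd,vpon] add [gafsz] -> 9 lines: wtgo rdkg qfg gafsz uggs epei cxi kfdc duvd
Hunk 5: at line 3 remove [gafsz,uggs,epei] add [thx,ltyd,aatwt] -> 9 lines: wtgo rdkg qfg thx ltyd aatwt cxi kfdc duvd
Hunk 6: at line 6 remove [cxi,kfdc] add [tyxv,jaw,wxz] -> 10 lines: wtgo rdkg qfg thx ltyd aatwt tyxv jaw wxz duvd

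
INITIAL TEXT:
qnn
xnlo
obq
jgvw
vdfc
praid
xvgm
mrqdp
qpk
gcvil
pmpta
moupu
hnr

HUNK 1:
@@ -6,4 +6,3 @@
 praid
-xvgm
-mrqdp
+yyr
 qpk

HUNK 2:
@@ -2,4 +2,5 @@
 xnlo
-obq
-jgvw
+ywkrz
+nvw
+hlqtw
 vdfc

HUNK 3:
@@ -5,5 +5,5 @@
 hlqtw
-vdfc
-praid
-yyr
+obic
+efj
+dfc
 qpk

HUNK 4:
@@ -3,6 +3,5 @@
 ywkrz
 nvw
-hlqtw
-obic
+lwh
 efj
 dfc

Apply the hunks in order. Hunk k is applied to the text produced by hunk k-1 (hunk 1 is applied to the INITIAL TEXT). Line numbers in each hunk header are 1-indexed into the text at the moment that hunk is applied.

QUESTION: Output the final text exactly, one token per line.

Hunk 1: at line 6 remove [xvgm,mrqdp] add [yyr] -> 12 lines: qnn xnlo obq jgvw vdfc praid yyr qpk gcvil pmpta moupu hnr
Hunk 2: at line 2 remove [obq,jgvw] add [ywkrz,nvw,hlqtw] -> 13 lines: qnn xnlo ywkrz nvw hlqtw vdfc praid yyr qpk gcvil pmpta moupu hnr
Hunk 3: at line 5 remove [vdfc,praid,yyr] add [obic,efj,dfc] -> 13 lines: qnn xnlo ywkrz nvw hlqtw obic efj dfc qpk gcvil pmpta moupu hnr
Hunk 4: at line 3 remove [hlqtw,obic] add [lwh] -> 12 lines: qnn xnlo ywkrz nvw lwh efj dfc qpk gcvil pmpta moupu hnr

Answer: qnn
xnlo
ywkrz
nvw
lwh
efj
dfc
qpk
gcvil
pmpta
moupu
hnr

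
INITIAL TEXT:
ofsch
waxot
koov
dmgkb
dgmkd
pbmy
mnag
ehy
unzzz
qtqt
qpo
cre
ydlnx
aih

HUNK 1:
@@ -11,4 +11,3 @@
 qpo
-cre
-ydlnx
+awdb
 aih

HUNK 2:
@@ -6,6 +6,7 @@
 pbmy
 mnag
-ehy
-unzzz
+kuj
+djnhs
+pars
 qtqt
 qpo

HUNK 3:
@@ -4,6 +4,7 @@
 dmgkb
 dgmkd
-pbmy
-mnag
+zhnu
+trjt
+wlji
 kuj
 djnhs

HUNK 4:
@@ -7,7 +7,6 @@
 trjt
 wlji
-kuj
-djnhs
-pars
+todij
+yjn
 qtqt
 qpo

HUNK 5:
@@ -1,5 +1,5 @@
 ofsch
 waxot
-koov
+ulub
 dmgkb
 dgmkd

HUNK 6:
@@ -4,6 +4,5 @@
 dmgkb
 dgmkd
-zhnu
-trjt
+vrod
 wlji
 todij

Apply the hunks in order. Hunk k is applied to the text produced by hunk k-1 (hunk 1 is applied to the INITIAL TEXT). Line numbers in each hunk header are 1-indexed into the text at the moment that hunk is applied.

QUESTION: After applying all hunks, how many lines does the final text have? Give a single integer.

Answer: 13

Derivation:
Hunk 1: at line 11 remove [cre,ydlnx] add [awdb] -> 13 lines: ofsch waxot koov dmgkb dgmkd pbmy mnag ehy unzzz qtqt qpo awdb aih
Hunk 2: at line 6 remove [ehy,unzzz] add [kuj,djnhs,pars] -> 14 lines: ofsch waxot koov dmgkb dgmkd pbmy mnag kuj djnhs pars qtqt qpo awdb aih
Hunk 3: at line 4 remove [pbmy,mnag] add [zhnu,trjt,wlji] -> 15 lines: ofsch waxot koov dmgkb dgmkd zhnu trjt wlji kuj djnhs pars qtqt qpo awdb aih
Hunk 4: at line 7 remove [kuj,djnhs,pars] add [todij,yjn] -> 14 lines: ofsch waxot koov dmgkb dgmkd zhnu trjt wlji todij yjn qtqt qpo awdb aih
Hunk 5: at line 1 remove [koov] add [ulub] -> 14 lines: ofsch waxot ulub dmgkb dgmkd zhnu trjt wlji todij yjn qtqt qpo awdb aih
Hunk 6: at line 4 remove [zhnu,trjt] add [vrod] -> 13 lines: ofsch waxot ulub dmgkb dgmkd vrod wlji todij yjn qtqt qpo awdb aih
Final line count: 13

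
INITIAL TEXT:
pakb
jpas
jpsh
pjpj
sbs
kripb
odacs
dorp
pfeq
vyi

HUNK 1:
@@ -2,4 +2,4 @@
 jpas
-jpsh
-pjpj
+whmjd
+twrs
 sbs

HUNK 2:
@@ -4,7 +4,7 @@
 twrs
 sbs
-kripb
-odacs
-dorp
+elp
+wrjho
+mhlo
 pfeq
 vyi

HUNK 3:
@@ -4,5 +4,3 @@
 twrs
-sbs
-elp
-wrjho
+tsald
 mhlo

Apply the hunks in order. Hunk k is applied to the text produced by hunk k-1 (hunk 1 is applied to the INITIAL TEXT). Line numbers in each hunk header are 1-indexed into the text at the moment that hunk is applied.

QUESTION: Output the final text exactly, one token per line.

Hunk 1: at line 2 remove [jpsh,pjpj] add [whmjd,twrs] -> 10 lines: pakb jpas whmjd twrs sbs kripb odacs dorp pfeq vyi
Hunk 2: at line 4 remove [kripb,odacs,dorp] add [elp,wrjho,mhlo] -> 10 lines: pakb jpas whmjd twrs sbs elp wrjho mhlo pfeq vyi
Hunk 3: at line 4 remove [sbs,elp,wrjho] add [tsald] -> 8 lines: pakb jpas whmjd twrs tsald mhlo pfeq vyi

Answer: pakb
jpas
whmjd
twrs
tsald
mhlo
pfeq
vyi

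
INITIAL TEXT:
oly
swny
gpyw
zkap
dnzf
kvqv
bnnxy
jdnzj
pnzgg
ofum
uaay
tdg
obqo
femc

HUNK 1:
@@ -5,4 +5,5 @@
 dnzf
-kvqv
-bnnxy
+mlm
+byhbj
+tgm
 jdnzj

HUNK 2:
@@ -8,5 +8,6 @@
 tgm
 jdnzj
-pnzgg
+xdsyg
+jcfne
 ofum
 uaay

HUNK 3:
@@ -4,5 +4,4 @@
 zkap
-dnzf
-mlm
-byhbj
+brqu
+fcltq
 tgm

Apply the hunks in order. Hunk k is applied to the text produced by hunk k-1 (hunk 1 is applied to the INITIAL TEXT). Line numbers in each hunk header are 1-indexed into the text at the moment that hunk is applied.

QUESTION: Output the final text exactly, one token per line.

Hunk 1: at line 5 remove [kvqv,bnnxy] add [mlm,byhbj,tgm] -> 15 lines: oly swny gpyw zkap dnzf mlm byhbj tgm jdnzj pnzgg ofum uaay tdg obqo femc
Hunk 2: at line 8 remove [pnzgg] add [xdsyg,jcfne] -> 16 lines: oly swny gpyw zkap dnzf mlm byhbj tgm jdnzj xdsyg jcfne ofum uaay tdg obqo femc
Hunk 3: at line 4 remove [dnzf,mlm,byhbj] add [brqu,fcltq] -> 15 lines: oly swny gpyw zkap brqu fcltq tgm jdnzj xdsyg jcfne ofum uaay tdg obqo femc

Answer: oly
swny
gpyw
zkap
brqu
fcltq
tgm
jdnzj
xdsyg
jcfne
ofum
uaay
tdg
obqo
femc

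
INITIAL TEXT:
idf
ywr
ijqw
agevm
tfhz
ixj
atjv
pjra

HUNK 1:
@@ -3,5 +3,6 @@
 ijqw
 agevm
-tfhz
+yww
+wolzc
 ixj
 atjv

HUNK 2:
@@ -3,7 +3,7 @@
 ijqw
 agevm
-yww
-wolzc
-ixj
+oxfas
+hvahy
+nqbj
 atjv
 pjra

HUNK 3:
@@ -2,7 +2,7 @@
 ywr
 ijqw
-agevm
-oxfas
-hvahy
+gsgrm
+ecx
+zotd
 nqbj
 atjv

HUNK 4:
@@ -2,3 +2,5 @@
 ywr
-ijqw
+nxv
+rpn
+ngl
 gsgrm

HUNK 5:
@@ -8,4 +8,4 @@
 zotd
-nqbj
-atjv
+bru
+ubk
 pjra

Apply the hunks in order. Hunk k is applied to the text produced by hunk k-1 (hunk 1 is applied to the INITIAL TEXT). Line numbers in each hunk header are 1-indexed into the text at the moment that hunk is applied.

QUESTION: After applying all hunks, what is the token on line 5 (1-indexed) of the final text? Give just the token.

Answer: ngl

Derivation:
Hunk 1: at line 3 remove [tfhz] add [yww,wolzc] -> 9 lines: idf ywr ijqw agevm yww wolzc ixj atjv pjra
Hunk 2: at line 3 remove [yww,wolzc,ixj] add [oxfas,hvahy,nqbj] -> 9 lines: idf ywr ijqw agevm oxfas hvahy nqbj atjv pjra
Hunk 3: at line 2 remove [agevm,oxfas,hvahy] add [gsgrm,ecx,zotd] -> 9 lines: idf ywr ijqw gsgrm ecx zotd nqbj atjv pjra
Hunk 4: at line 2 remove [ijqw] add [nxv,rpn,ngl] -> 11 lines: idf ywr nxv rpn ngl gsgrm ecx zotd nqbj atjv pjra
Hunk 5: at line 8 remove [nqbj,atjv] add [bru,ubk] -> 11 lines: idf ywr nxv rpn ngl gsgrm ecx zotd bru ubk pjra
Final line 5: ngl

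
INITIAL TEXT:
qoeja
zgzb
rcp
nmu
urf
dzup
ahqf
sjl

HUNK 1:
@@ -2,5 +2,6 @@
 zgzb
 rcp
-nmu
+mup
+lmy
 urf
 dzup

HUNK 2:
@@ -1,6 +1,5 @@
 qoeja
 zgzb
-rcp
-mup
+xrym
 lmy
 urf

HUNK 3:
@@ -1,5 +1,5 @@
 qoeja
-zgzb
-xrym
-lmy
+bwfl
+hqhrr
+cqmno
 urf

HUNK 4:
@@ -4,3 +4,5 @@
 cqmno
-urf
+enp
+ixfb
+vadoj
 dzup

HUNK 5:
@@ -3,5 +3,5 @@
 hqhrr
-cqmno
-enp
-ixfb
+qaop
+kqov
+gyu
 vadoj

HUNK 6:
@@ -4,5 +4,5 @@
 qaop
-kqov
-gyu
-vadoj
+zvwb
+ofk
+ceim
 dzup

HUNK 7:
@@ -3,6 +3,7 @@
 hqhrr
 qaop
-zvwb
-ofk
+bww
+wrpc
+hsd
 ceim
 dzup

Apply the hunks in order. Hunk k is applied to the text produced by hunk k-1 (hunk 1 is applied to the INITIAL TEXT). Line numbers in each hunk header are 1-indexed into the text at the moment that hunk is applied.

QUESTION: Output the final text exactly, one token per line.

Hunk 1: at line 2 remove [nmu] add [mup,lmy] -> 9 lines: qoeja zgzb rcp mup lmy urf dzup ahqf sjl
Hunk 2: at line 1 remove [rcp,mup] add [xrym] -> 8 lines: qoeja zgzb xrym lmy urf dzup ahqf sjl
Hunk 3: at line 1 remove [zgzb,xrym,lmy] add [bwfl,hqhrr,cqmno] -> 8 lines: qoeja bwfl hqhrr cqmno urf dzup ahqf sjl
Hunk 4: at line 4 remove [urf] add [enp,ixfb,vadoj] -> 10 lines: qoeja bwfl hqhrr cqmno enp ixfb vadoj dzup ahqf sjl
Hunk 5: at line 3 remove [cqmno,enp,ixfb] add [qaop,kqov,gyu] -> 10 lines: qoeja bwfl hqhrr qaop kqov gyu vadoj dzup ahqf sjl
Hunk 6: at line 4 remove [kqov,gyu,vadoj] add [zvwb,ofk,ceim] -> 10 lines: qoeja bwfl hqhrr qaop zvwb ofk ceim dzup ahqf sjl
Hunk 7: at line 3 remove [zvwb,ofk] add [bww,wrpc,hsd] -> 11 lines: qoeja bwfl hqhrr qaop bww wrpc hsd ceim dzup ahqf sjl

Answer: qoeja
bwfl
hqhrr
qaop
bww
wrpc
hsd
ceim
dzup
ahqf
sjl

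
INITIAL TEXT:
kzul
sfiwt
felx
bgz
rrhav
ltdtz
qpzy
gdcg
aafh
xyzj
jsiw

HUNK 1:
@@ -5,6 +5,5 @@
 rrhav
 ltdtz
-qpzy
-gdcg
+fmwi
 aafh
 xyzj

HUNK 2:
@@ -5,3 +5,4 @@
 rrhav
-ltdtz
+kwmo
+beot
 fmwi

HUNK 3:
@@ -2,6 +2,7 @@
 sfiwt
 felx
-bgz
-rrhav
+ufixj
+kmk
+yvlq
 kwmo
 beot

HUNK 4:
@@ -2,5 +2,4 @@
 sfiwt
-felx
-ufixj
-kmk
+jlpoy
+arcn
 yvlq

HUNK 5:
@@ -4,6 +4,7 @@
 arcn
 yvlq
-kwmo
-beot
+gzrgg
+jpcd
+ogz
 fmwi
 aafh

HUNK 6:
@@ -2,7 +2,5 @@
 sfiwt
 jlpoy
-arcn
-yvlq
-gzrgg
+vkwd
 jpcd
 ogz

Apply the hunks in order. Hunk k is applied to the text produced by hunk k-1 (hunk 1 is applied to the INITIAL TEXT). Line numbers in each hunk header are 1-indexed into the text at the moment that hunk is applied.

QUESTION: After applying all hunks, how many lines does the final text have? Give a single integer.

Answer: 10

Derivation:
Hunk 1: at line 5 remove [qpzy,gdcg] add [fmwi] -> 10 lines: kzul sfiwt felx bgz rrhav ltdtz fmwi aafh xyzj jsiw
Hunk 2: at line 5 remove [ltdtz] add [kwmo,beot] -> 11 lines: kzul sfiwt felx bgz rrhav kwmo beot fmwi aafh xyzj jsiw
Hunk 3: at line 2 remove [bgz,rrhav] add [ufixj,kmk,yvlq] -> 12 lines: kzul sfiwt felx ufixj kmk yvlq kwmo beot fmwi aafh xyzj jsiw
Hunk 4: at line 2 remove [felx,ufixj,kmk] add [jlpoy,arcn] -> 11 lines: kzul sfiwt jlpoy arcn yvlq kwmo beot fmwi aafh xyzj jsiw
Hunk 5: at line 4 remove [kwmo,beot] add [gzrgg,jpcd,ogz] -> 12 lines: kzul sfiwt jlpoy arcn yvlq gzrgg jpcd ogz fmwi aafh xyzj jsiw
Hunk 6: at line 2 remove [arcn,yvlq,gzrgg] add [vkwd] -> 10 lines: kzul sfiwt jlpoy vkwd jpcd ogz fmwi aafh xyzj jsiw
Final line count: 10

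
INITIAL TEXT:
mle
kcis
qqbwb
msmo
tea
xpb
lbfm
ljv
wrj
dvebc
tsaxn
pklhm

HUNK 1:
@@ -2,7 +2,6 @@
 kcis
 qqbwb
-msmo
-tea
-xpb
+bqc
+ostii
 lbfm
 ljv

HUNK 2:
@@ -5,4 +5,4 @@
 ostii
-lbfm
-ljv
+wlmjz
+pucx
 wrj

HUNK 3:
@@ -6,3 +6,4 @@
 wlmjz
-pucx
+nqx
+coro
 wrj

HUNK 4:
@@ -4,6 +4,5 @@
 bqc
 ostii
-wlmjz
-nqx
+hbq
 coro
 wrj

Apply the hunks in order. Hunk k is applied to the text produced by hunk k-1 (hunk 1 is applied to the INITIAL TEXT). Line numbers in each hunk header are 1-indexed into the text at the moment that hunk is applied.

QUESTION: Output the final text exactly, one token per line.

Answer: mle
kcis
qqbwb
bqc
ostii
hbq
coro
wrj
dvebc
tsaxn
pklhm

Derivation:
Hunk 1: at line 2 remove [msmo,tea,xpb] add [bqc,ostii] -> 11 lines: mle kcis qqbwb bqc ostii lbfm ljv wrj dvebc tsaxn pklhm
Hunk 2: at line 5 remove [lbfm,ljv] add [wlmjz,pucx] -> 11 lines: mle kcis qqbwb bqc ostii wlmjz pucx wrj dvebc tsaxn pklhm
Hunk 3: at line 6 remove [pucx] add [nqx,coro] -> 12 lines: mle kcis qqbwb bqc ostii wlmjz nqx coro wrj dvebc tsaxn pklhm
Hunk 4: at line 4 remove [wlmjz,nqx] add [hbq] -> 11 lines: mle kcis qqbwb bqc ostii hbq coro wrj dvebc tsaxn pklhm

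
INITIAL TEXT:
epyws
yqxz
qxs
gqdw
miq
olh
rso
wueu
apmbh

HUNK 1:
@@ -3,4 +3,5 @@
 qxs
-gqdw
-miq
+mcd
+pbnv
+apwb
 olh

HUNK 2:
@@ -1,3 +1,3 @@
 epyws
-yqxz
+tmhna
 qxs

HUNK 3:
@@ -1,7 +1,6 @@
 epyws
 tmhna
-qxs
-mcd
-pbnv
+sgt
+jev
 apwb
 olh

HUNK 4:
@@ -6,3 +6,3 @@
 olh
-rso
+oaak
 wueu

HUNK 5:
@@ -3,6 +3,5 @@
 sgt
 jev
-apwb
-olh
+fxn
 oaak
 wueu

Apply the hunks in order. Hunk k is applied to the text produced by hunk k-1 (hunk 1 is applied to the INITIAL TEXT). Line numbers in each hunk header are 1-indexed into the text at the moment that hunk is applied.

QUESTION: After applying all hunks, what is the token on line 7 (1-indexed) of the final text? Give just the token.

Hunk 1: at line 3 remove [gqdw,miq] add [mcd,pbnv,apwb] -> 10 lines: epyws yqxz qxs mcd pbnv apwb olh rso wueu apmbh
Hunk 2: at line 1 remove [yqxz] add [tmhna] -> 10 lines: epyws tmhna qxs mcd pbnv apwb olh rso wueu apmbh
Hunk 3: at line 1 remove [qxs,mcd,pbnv] add [sgt,jev] -> 9 lines: epyws tmhna sgt jev apwb olh rso wueu apmbh
Hunk 4: at line 6 remove [rso] add [oaak] -> 9 lines: epyws tmhna sgt jev apwb olh oaak wueu apmbh
Hunk 5: at line 3 remove [apwb,olh] add [fxn] -> 8 lines: epyws tmhna sgt jev fxn oaak wueu apmbh
Final line 7: wueu

Answer: wueu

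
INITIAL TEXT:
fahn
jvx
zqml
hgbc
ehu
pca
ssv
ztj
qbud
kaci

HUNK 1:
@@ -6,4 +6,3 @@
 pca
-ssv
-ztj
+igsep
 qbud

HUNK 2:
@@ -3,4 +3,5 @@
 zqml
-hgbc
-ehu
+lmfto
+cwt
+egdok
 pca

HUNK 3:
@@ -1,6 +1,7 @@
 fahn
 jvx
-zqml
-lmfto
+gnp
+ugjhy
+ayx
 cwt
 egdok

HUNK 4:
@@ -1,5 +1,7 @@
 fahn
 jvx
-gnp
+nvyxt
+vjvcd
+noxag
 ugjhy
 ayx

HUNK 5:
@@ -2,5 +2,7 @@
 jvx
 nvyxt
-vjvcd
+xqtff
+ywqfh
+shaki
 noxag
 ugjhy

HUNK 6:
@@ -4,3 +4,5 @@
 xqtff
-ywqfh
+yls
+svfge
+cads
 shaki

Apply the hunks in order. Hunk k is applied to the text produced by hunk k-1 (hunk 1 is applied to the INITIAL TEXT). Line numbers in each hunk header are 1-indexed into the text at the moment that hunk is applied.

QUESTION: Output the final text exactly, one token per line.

Hunk 1: at line 6 remove [ssv,ztj] add [igsep] -> 9 lines: fahn jvx zqml hgbc ehu pca igsep qbud kaci
Hunk 2: at line 3 remove [hgbc,ehu] add [lmfto,cwt,egdok] -> 10 lines: fahn jvx zqml lmfto cwt egdok pca igsep qbud kaci
Hunk 3: at line 1 remove [zqml,lmfto] add [gnp,ugjhy,ayx] -> 11 lines: fahn jvx gnp ugjhy ayx cwt egdok pca igsep qbud kaci
Hunk 4: at line 1 remove [gnp] add [nvyxt,vjvcd,noxag] -> 13 lines: fahn jvx nvyxt vjvcd noxag ugjhy ayx cwt egdok pca igsep qbud kaci
Hunk 5: at line 2 remove [vjvcd] add [xqtff,ywqfh,shaki] -> 15 lines: fahn jvx nvyxt xqtff ywqfh shaki noxag ugjhy ayx cwt egdok pca igsep qbud kaci
Hunk 6: at line 4 remove [ywqfh] add [yls,svfge,cads] -> 17 lines: fahn jvx nvyxt xqtff yls svfge cads shaki noxag ugjhy ayx cwt egdok pca igsep qbud kaci

Answer: fahn
jvx
nvyxt
xqtff
yls
svfge
cads
shaki
noxag
ugjhy
ayx
cwt
egdok
pca
igsep
qbud
kaci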